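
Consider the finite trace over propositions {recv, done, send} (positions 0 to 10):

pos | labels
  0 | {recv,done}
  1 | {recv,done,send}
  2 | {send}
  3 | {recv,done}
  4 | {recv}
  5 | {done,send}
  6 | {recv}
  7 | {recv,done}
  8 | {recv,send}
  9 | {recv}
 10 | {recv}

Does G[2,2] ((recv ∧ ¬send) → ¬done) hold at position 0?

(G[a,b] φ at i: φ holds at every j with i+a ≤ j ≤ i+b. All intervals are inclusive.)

Check ((recv ∧ ¬send) → ¬done) at every j in [2,2]:
  j=2: antecedent false → ✓
All positions satisfy it → formula holds.

Yes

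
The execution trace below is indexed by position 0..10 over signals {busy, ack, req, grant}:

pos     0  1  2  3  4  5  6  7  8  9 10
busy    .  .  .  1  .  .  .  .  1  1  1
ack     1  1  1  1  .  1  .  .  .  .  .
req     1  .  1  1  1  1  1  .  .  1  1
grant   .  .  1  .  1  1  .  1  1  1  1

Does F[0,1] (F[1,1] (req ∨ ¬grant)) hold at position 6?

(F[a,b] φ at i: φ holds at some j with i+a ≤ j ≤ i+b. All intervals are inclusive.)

Check F[1,1] (req ∨ ¬grant) at each j in [6,7]:
  j=6: fails (none in [7,7])
  j=7: fails (none in [8,8])
No position in the window satisfies it → formula fails.

No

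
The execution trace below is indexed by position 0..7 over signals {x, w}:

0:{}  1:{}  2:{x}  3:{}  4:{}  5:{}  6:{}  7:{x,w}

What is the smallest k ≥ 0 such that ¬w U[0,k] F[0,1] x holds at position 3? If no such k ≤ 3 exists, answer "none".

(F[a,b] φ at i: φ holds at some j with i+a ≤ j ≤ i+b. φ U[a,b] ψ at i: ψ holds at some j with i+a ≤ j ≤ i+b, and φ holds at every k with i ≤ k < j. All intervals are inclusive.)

3

Need earliest j ≥ 3 with F[0,1] x, and ¬w at every k in [3,j-1].
  j=3: rhs fails.
  j=4: rhs fails.
  j=5: rhs fails.
  j=6: rhs holds; lhs holds on [3,5]. k = 3.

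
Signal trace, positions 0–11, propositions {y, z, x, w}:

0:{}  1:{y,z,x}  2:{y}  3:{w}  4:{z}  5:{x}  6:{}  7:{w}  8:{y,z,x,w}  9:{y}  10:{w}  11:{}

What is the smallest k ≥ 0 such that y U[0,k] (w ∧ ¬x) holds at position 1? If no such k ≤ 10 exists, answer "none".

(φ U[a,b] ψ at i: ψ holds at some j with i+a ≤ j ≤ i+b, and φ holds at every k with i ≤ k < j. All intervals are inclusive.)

Need earliest j ≥ 1 with (w ∧ ¬x), and y at every k in [1,j-1].
  j=1: rhs fails.
  j=2: rhs fails.
  j=3: rhs holds; lhs holds on [1,2]. k = 2.

2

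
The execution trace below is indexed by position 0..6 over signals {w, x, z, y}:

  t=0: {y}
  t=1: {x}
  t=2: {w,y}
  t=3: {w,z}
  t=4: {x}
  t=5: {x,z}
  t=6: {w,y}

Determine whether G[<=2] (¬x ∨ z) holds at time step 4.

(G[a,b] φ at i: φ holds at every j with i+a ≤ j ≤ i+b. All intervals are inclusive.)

Check (¬x ∨ z) at every j in [4,6]:
  j=4: false
  j=5: true
  j=6: true
Fails at j=4 → formula fails.

False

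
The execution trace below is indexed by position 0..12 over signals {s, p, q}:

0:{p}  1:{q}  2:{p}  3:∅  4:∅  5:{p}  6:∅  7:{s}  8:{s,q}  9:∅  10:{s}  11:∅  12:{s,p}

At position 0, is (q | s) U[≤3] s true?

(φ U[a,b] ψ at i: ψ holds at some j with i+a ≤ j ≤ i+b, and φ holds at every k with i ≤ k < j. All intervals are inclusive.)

No

Need some j in [0,3] with s, and (q | s) at every k in [0,j-1].
  j=0: s false.
  j=1: s false.
  j=2: s false.
  j=3: s false.
No j in the window works → until fails.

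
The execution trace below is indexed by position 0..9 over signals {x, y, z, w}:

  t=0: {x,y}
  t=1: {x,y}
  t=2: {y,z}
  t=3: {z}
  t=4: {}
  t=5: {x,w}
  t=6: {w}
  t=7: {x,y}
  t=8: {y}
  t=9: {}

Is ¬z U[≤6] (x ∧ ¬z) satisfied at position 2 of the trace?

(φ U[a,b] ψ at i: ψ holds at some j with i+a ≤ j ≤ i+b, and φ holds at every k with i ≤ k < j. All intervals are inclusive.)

False

Need some j in [2,8] with (x ∧ ¬z), and ¬z at every k in [2,j-1].
  j=2: (x ∧ ¬z) false.
  j=3: (x ∧ ¬z) false.
  j=4: (x ∧ ¬z) false.
  j=5: (x ∧ ¬z) holds, but ¬z fails at k=2 → not this j.
  j=6: (x ∧ ¬z) false.
  j=7: (x ∧ ¬z) holds, but ¬z fails at k=2 → not this j.
  j=8: (x ∧ ¬z) false.
No j in the window works → until fails.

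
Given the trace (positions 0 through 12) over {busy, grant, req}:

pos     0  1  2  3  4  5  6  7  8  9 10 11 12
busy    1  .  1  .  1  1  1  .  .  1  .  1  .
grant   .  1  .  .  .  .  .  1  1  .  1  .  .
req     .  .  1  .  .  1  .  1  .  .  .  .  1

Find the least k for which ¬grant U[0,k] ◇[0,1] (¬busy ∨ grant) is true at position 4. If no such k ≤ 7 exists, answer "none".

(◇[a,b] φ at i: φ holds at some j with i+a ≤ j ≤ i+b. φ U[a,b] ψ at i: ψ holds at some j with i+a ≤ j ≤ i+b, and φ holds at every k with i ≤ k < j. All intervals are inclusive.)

2

Need earliest j ≥ 4 with ◇[0,1] (¬busy ∨ grant), and ¬grant at every k in [4,j-1].
  j=4: rhs fails.
  j=5: rhs fails.
  j=6: rhs holds; lhs holds on [4,5]. k = 2.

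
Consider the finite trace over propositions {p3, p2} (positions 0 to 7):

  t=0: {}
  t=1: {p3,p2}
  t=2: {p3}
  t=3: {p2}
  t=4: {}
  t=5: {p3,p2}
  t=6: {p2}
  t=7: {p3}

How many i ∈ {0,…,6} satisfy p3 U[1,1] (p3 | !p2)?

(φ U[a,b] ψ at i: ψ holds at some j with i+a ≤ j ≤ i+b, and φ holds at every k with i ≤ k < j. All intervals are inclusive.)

Evaluate at each i in [0,6]:
  i=0: ✗ (lhs fails at k=0 before rhs at j=1)
  i=1: ✓ (rhs at j=2; lhs holds on [1,1])
  i=2: ✗ (no rhs in [3,3])
  i=3: ✗ (lhs fails at k=3 before rhs at j=4)
  i=4: ✗ (lhs fails at k=4 before rhs at j=5)
  i=5: ✗ (no rhs in [6,6])
  i=6: ✗ (lhs fails at k=6 before rhs at j=7)
Positions where it holds: {1} → 1.

1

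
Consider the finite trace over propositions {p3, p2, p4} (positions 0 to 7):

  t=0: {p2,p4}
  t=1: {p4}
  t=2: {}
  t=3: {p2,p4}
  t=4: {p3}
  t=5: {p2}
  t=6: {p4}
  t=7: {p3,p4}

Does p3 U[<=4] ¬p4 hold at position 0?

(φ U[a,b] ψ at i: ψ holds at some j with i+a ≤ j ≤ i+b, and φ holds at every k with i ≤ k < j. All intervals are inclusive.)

Need some j in [0,4] with ¬p4, and p3 at every k in [0,j-1].
  j=0: ¬p4 false.
  j=1: ¬p4 false.
  j=2: ¬p4 holds, but p3 fails at k=0 → not this j.
  j=3: ¬p4 false.
  j=4: ¬p4 holds, but p3 fails at k=0 → not this j.
No j in the window works → until fails.

False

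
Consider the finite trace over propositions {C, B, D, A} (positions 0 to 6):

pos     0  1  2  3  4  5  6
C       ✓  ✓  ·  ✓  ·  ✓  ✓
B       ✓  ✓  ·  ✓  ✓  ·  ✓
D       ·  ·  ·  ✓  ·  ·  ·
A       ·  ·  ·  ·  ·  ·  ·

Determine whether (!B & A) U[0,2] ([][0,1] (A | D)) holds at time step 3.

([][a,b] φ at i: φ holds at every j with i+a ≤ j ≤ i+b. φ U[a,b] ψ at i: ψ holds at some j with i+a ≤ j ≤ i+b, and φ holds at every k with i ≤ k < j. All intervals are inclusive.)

False

Need some j in [3,5] with [][0,1] (A | D), and (!B & A) at every k in [3,j-1].
  j=3: [][0,1] (A | D) — fails at 4.
  j=4: [][0,1] (A | D) — fails at 4.
  j=5: [][0,1] (A | D) — fails at 5.
No j in the window works → until fails.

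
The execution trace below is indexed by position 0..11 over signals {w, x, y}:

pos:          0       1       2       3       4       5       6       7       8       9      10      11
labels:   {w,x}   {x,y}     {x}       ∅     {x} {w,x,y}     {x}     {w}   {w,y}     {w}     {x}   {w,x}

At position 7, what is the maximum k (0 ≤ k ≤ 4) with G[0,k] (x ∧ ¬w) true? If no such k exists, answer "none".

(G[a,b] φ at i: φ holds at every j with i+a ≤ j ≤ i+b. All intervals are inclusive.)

(x ∧ ¬w) must hold from j=7 onward; find where it first fails.
  j=7: fails → no k works.

none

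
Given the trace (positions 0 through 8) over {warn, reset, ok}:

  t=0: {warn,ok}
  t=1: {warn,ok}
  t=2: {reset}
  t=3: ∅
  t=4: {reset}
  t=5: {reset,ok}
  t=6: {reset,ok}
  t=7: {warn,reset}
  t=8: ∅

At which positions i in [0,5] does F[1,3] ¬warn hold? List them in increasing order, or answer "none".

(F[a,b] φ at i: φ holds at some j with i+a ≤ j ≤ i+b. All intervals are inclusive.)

0, 1, 2, 3, 4, 5

Evaluate at each i in [0,5]:
  i=0: ✓ (witness j=2)
  i=1: ✓ (witness j=2)
  i=2: ✓ (witness j=3)
  i=3: ✓ (witness j=4)
  i=4: ✓ (witness j=5)
  i=5: ✓ (witness j=6)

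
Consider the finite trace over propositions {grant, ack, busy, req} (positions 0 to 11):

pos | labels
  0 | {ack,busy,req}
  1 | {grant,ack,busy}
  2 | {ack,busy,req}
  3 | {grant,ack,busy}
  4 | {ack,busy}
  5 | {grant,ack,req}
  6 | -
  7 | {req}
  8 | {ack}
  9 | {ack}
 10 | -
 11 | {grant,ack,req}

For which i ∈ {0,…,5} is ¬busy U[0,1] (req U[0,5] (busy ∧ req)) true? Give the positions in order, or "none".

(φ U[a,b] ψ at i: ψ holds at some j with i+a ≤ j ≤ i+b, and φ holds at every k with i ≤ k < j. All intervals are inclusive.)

Evaluate at each i in [0,5]:
  i=0: ✓ (rhs at j=0)
  i=1: ✗ (lhs fails at k=1 before rhs at j=2)
  i=2: ✓ (rhs at j=2)
  i=3: ✗ (no rhs in [3,4])
  i=4: ✗ (no rhs in [4,5])
  i=5: ✗ (no rhs in [5,6])

0, 2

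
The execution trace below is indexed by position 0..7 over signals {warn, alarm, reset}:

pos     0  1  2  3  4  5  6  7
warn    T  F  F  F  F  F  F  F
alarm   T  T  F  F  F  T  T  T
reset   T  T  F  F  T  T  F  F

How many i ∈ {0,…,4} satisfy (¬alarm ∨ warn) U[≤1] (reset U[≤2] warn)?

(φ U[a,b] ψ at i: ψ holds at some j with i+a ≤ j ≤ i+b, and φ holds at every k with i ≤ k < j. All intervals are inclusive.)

1

Evaluate at each i in [0,4]:
  i=0: ✓ (rhs at j=0)
  i=1: ✗ (no rhs in [1,2])
  i=2: ✗ (no rhs in [2,3])
  i=3: ✗ (no rhs in [3,4])
  i=4: ✗ (no rhs in [4,5])
Positions where it holds: {0} → 1.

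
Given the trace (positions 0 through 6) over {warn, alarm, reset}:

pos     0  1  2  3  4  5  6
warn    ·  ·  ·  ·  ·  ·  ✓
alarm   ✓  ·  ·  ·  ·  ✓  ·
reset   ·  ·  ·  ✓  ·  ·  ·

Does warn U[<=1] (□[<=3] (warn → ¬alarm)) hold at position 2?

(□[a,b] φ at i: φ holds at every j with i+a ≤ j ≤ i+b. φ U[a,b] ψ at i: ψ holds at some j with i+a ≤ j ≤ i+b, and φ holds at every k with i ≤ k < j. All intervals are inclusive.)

Need some j in [2,3] with □[<=3] (warn → ¬alarm), and warn at every k in [2,j-1].
  j=2: □[<=3] (warn → ¬alarm) holds; no prefix to check → satisfied.

Yes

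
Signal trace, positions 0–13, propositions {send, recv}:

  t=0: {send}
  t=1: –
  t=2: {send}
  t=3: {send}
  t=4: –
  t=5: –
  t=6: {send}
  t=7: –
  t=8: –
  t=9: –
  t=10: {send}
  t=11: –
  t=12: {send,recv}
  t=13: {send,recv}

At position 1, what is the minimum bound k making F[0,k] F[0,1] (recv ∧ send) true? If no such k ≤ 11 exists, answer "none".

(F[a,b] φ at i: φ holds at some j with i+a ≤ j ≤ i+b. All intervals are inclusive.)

10

Scan j = 1,2,… for F[0,1] (recv ∧ send):
  j=1: fails
  j=2: fails
  j=3: fails
  j=4: fails
  j=5: fails
  j=6: fails
  j=7: fails
  j=8: fails
  j=9: fails
  j=10: fails
  j=11: holds
First hit at j=11, so smallest k = 11-1 = 10.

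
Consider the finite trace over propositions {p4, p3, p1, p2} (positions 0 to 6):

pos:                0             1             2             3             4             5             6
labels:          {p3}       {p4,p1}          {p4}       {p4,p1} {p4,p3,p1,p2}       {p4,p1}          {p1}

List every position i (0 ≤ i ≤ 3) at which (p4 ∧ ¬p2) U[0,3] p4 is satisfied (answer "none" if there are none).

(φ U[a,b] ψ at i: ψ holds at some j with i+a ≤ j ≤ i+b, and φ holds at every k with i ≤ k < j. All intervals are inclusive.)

Evaluate at each i in [0,3]:
  i=0: ✗ (lhs fails at k=0 before rhs at j=1)
  i=1: ✓ (rhs at j=1)
  i=2: ✓ (rhs at j=2)
  i=3: ✓ (rhs at j=3)

1, 2, 3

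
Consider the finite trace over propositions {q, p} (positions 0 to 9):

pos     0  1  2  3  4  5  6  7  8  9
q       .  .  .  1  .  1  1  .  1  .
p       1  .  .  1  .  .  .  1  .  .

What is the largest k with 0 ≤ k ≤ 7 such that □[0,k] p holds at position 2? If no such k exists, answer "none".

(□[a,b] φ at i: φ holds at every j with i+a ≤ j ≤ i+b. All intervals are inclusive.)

none

p must hold from j=2 onward; find where it first fails.
  j=2: fails → no k works.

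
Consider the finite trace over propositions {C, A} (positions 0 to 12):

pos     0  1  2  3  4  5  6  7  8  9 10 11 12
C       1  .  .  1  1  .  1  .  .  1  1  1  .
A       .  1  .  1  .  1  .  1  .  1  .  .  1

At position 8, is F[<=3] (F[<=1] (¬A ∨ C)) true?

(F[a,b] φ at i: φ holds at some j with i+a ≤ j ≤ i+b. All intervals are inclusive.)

Check F[<=1] (¬A ∨ C) at each j in [8,11]:
  j=8: holds (witness at 8)
  j=9: holds (witness at 9)
  j=10: holds (witness at 10)
  j=11: holds (witness at 11)
Found at j=8 → formula holds.

True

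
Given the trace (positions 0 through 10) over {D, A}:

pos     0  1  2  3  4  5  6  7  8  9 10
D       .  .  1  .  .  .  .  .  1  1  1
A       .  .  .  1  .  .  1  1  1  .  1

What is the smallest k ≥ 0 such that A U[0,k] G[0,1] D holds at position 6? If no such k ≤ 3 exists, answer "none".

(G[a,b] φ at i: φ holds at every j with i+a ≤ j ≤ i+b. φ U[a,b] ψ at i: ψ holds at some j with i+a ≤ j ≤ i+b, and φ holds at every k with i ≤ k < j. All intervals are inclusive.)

Need earliest j ≥ 6 with G[0,1] D, and A at every k in [6,j-1].
  j=6: rhs fails.
  j=7: rhs fails.
  j=8: rhs holds; lhs holds on [6,7]. k = 2.

2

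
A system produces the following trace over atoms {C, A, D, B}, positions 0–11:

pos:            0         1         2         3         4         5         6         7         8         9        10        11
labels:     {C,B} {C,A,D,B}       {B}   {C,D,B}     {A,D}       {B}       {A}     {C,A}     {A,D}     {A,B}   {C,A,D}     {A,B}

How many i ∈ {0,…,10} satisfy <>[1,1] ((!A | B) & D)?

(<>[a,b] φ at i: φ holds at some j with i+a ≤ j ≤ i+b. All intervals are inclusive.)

2

Evaluate at each i in [0,10]:
  i=0: ✓ (witness j=1)
  i=1: ✗ (none in [2,2])
  i=2: ✓ (witness j=3)
  i=3: ✗ (none in [4,4])
  i=4: ✗ (none in [5,5])
  i=5: ✗ (none in [6,6])
  i=6: ✗ (none in [7,7])
  i=7: ✗ (none in [8,8])
  i=8: ✗ (none in [9,9])
  i=9: ✗ (none in [10,10])
  i=10: ✗ (none in [11,11])
Positions where it holds: {0, 2} → 2.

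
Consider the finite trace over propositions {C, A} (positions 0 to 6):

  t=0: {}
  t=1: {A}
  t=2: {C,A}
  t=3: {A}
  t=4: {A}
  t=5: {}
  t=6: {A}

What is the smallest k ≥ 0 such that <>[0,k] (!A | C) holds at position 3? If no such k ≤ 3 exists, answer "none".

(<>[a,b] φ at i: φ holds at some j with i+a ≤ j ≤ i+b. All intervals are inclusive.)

2

Scan j = 3,4,… for (!A | C):
  j=3: fails
  j=4: fails
  j=5: holds
First hit at j=5, so smallest k = 5-3 = 2.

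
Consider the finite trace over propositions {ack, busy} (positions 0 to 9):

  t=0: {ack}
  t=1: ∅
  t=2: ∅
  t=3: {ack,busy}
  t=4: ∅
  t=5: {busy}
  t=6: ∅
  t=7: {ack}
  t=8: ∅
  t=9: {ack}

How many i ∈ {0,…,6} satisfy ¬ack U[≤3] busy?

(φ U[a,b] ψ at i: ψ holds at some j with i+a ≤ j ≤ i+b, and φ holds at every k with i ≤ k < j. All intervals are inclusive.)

Evaluate at each i in [0,6]:
  i=0: ✗ (lhs fails at k=0 before rhs at j=3)
  i=1: ✓ (rhs at j=3; lhs holds on [1,2])
  i=2: ✓ (rhs at j=3; lhs holds on [2,2])
  i=3: ✓ (rhs at j=3)
  i=4: ✓ (rhs at j=5; lhs holds on [4,4])
  i=5: ✓ (rhs at j=5)
  i=6: ✗ (no rhs in [6,9])
Positions where it holds: {1, 2, 3, 4, 5} → 5.

5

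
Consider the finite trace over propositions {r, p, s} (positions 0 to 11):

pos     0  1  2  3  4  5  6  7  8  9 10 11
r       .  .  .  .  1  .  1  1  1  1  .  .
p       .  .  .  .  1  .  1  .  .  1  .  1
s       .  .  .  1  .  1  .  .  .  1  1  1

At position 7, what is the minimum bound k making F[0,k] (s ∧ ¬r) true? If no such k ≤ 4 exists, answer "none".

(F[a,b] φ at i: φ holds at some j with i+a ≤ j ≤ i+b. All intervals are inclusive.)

Scan j = 7,8,… for (s ∧ ¬r):
  j=7: fails
  j=8: fails
  j=9: fails
  j=10: holds
First hit at j=10, so smallest k = 10-7 = 3.

3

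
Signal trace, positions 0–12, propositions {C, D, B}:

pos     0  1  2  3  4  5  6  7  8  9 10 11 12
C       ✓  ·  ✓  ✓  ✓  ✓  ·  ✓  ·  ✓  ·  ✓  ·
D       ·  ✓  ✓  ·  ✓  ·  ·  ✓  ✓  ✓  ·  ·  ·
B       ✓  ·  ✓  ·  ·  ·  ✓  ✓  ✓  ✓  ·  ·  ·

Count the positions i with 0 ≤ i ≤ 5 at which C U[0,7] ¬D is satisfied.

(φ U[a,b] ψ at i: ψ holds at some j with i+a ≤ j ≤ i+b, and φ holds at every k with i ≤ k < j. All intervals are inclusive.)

5

Evaluate at each i in [0,5]:
  i=0: ✓ (rhs at j=0)
  i=1: ✗ (lhs fails at k=1 before rhs at j=3)
  i=2: ✓ (rhs at j=3; lhs holds on [2,2])
  i=3: ✓ (rhs at j=3)
  i=4: ✓ (rhs at j=5; lhs holds on [4,4])
  i=5: ✓ (rhs at j=5)
Positions where it holds: {0, 2, 3, 4, 5} → 5.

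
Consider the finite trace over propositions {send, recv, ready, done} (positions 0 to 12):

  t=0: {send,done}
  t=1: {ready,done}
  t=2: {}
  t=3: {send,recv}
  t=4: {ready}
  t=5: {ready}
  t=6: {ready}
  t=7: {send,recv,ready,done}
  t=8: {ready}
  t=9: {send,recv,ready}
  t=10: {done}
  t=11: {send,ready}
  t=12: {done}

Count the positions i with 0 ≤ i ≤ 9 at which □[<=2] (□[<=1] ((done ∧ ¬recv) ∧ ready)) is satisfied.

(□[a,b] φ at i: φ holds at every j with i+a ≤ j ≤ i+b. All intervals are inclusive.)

0

Evaluate at each i in [0,9]:
  i=0: ✗ (fails at j=0)
  i=1: ✗ (fails at j=1)
  i=2: ✗ (fails at j=2)
  i=3: ✗ (fails at j=3)
  i=4: ✗ (fails at j=4)
  i=5: ✗ (fails at j=5)
  i=6: ✗ (fails at j=6)
  i=7: ✗ (fails at j=7)
  i=8: ✗ (fails at j=8)
  i=9: ✗ (fails at j=9)
Positions where it holds: {} → 0.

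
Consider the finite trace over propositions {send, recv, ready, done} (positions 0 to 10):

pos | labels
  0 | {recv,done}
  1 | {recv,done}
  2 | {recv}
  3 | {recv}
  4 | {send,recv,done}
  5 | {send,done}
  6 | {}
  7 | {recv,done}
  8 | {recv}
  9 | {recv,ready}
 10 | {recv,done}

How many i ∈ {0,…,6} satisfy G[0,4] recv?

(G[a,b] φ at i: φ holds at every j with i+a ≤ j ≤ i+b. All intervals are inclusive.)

1

Evaluate at each i in [0,6]:
  i=0: ✓ (all of [0,4])
  i=1: ✗ (fails at j=5)
  i=2: ✗ (fails at j=5)
  i=3: ✗ (fails at j=5)
  i=4: ✗ (fails at j=5)
  i=5: ✗ (fails at j=5)
  i=6: ✗ (fails at j=6)
Positions where it holds: {0} → 1.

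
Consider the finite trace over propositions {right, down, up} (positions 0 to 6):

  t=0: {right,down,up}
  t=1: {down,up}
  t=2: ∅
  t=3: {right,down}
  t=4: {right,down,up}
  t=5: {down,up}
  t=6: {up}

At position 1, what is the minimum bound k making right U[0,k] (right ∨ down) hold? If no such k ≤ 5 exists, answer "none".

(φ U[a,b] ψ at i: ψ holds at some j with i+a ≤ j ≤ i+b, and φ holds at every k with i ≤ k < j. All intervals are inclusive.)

0

Need earliest j ≥ 1 with (right ∨ down), and right at every k in [1,j-1].
  j=1: rhs holds (empty prefix). k = 0.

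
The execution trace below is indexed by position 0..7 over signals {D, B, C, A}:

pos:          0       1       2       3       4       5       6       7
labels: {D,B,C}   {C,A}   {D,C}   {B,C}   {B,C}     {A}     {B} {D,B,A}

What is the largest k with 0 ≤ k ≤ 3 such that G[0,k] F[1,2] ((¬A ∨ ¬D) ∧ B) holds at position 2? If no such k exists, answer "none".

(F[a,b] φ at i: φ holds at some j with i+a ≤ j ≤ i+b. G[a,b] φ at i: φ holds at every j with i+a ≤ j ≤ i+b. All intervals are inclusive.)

F[1,2] ((¬A ∨ ¬D) ∧ B) must hold from j=2 onward; find where it first fails.
  j=2: holds
  j=3: holds
  j=4: holds
  j=5: holds
Holds through j=5; largest k = 3.

3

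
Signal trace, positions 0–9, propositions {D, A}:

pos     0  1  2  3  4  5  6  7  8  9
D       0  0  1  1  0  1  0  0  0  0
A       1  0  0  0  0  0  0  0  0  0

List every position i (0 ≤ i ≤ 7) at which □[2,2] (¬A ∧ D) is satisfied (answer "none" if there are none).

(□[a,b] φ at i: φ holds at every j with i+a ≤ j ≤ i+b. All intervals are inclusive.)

Evaluate at each i in [0,7]:
  i=0: ✓ (all of [2,2])
  i=1: ✓ (all of [3,3])
  i=2: ✗ (fails at j=4)
  i=3: ✓ (all of [5,5])
  i=4: ✗ (fails at j=6)
  i=5: ✗ (fails at j=7)
  i=6: ✗ (fails at j=8)
  i=7: ✗ (fails at j=9)

0, 1, 3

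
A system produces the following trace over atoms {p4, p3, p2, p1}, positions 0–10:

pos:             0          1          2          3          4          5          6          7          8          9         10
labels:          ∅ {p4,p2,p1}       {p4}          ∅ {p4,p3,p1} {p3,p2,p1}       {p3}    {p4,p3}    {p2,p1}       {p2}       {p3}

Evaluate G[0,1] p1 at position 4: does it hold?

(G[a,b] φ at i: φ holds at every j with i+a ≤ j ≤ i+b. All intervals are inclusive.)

True

Check p1 at every j in [4,5]:
  j=4: true
  j=5: true
All positions satisfy it → formula holds.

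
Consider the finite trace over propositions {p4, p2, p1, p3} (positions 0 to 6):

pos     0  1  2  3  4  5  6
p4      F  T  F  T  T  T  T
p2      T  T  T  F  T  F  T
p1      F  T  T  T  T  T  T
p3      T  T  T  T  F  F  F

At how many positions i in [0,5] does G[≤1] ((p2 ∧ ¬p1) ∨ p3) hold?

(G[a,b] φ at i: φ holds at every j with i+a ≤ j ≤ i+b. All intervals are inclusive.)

3

Evaluate at each i in [0,5]:
  i=0: ✓ (all of [0,1])
  i=1: ✓ (all of [1,2])
  i=2: ✓ (all of [2,3])
  i=3: ✗ (fails at j=4)
  i=4: ✗ (fails at j=4)
  i=5: ✗ (fails at j=5)
Positions where it holds: {0, 1, 2} → 3.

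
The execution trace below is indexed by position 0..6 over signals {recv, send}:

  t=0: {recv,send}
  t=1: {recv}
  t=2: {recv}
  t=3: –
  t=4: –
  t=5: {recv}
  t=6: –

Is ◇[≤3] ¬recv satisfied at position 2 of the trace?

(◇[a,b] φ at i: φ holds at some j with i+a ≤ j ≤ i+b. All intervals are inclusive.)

Check ¬recv at each j in [2,5]:
  j=2: false
  j=3: true
  j=4: true
  j=5: false
Found at j=3 → formula holds.

Holds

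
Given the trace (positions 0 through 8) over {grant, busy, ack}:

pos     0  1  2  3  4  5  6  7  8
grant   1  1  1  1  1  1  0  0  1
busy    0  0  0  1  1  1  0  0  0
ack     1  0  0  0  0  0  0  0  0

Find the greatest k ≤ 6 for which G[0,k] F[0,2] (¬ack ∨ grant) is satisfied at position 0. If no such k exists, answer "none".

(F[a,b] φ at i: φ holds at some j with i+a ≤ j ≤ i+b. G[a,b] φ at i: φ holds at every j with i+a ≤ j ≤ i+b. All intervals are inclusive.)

6

F[0,2] (¬ack ∨ grant) must hold from j=0 onward; find where it first fails.
  j=0: holds
  j=1: holds
  j=2: holds
  j=3: holds
  j=4: holds
  j=5: holds
  j=6: holds
Holds through j=6; largest k = 6.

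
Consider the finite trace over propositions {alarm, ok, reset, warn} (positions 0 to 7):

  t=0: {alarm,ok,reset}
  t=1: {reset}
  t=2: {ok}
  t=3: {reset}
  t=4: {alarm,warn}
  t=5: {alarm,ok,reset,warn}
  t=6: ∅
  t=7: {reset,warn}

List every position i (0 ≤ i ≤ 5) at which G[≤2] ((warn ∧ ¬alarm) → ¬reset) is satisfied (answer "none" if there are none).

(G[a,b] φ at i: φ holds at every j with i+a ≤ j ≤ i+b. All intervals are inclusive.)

Evaluate at each i in [0,5]:
  i=0: ✓ (all of [0,2])
  i=1: ✓ (all of [1,3])
  i=2: ✓ (all of [2,4])
  i=3: ✓ (all of [3,5])
  i=4: ✓ (all of [4,6])
  i=5: ✗ (fails at j=7)

0, 1, 2, 3, 4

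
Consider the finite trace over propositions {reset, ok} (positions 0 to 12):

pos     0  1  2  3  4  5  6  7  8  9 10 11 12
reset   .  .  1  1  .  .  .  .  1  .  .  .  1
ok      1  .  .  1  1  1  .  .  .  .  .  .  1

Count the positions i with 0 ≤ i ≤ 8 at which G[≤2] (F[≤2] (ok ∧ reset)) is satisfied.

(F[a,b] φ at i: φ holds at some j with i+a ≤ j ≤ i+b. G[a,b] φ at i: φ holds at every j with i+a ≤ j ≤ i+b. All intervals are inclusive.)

Evaluate at each i in [0,8]:
  i=0: ✗ (fails at j=0)
  i=1: ✓ (all of [1,3])
  i=2: ✗ (fails at j=4)
  i=3: ✗ (fails at j=4)
  i=4: ✗ (fails at j=4)
  i=5: ✗ (fails at j=5)
  i=6: ✗ (fails at j=6)
  i=7: ✗ (fails at j=7)
  i=8: ✗ (fails at j=8)
Positions where it holds: {1} → 1.

1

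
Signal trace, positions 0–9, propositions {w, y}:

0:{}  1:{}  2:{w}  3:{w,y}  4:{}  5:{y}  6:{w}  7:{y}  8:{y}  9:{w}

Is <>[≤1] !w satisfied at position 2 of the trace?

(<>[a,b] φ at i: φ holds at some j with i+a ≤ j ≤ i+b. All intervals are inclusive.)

False

Check !w at each j in [2,3]:
  j=2: false
  j=3: false
No position in the window satisfies it → formula fails.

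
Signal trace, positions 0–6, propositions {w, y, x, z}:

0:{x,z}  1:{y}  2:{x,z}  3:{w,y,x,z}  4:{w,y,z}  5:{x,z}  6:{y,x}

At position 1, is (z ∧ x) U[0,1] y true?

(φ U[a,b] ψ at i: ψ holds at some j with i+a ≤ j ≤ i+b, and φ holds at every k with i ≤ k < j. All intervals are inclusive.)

Need some j in [1,2] with y, and (z ∧ x) at every k in [1,j-1].
  j=1: y holds; no prefix to check → satisfied.

Yes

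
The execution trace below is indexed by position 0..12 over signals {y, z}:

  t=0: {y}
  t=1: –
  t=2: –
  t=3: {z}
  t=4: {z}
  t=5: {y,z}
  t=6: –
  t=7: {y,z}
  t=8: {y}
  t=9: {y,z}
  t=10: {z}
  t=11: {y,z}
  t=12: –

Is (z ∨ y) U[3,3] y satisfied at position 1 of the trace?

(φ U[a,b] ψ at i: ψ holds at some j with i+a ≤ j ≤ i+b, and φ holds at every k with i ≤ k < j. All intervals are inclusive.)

Need some j in [4,4] with y, and (z ∨ y) at every k in [1,j-1].
  j=4: y false.
No j in the window works → until fails.

False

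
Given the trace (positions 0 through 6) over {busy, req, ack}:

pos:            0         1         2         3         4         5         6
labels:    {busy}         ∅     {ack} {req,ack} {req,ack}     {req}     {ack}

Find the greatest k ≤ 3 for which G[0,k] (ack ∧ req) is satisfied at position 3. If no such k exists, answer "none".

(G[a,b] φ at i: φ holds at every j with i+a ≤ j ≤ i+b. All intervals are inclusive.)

1

(ack ∧ req) must hold from j=3 onward; find where it first fails.
  j=3: holds
  j=4: holds
  j=5: fails
Holds on [3,4], so largest k = 1.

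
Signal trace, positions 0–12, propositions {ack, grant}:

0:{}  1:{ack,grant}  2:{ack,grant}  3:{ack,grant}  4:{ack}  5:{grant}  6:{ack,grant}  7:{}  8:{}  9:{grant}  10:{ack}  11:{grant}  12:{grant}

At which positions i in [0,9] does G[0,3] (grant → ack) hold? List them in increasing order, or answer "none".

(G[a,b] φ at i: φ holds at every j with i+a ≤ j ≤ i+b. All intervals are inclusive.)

0, 1

Evaluate at each i in [0,9]:
  i=0: ✓ (all of [0,3])
  i=1: ✓ (all of [1,4])
  i=2: ✗ (fails at j=5)
  i=3: ✗ (fails at j=5)
  i=4: ✗ (fails at j=5)
  i=5: ✗ (fails at j=5)
  i=6: ✗ (fails at j=9)
  i=7: ✗ (fails at j=9)
  i=8: ✗ (fails at j=9)
  i=9: ✗ (fails at j=9)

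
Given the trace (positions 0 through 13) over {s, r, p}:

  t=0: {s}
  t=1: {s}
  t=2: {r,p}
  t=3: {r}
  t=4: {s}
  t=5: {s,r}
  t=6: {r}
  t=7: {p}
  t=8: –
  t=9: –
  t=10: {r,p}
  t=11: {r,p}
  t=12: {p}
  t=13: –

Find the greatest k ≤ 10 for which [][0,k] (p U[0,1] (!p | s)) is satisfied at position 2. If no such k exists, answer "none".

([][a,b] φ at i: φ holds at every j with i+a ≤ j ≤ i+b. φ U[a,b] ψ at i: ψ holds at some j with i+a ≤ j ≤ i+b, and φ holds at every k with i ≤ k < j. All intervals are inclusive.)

(p U[0,1] (!p | s)) must hold from j=2 onward; find where it first fails.
  j=2: holds
  j=3: holds
  j=4: holds
  j=5: holds
  j=6: holds
  j=7: holds
  j=8: holds
  j=9: holds
  j=10: fails
Holds on [2,9], so largest k = 7.

7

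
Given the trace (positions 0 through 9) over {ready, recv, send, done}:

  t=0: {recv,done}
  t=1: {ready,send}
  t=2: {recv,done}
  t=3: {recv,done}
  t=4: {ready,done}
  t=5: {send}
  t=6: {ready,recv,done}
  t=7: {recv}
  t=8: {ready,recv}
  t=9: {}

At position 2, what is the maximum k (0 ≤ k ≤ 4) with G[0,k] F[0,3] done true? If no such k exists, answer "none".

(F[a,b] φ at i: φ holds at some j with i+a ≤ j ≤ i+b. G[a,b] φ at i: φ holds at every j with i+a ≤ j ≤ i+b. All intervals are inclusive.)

F[0,3] done must hold from j=2 onward; find where it first fails.
  j=2: holds
  j=3: holds
  j=4: holds
  j=5: holds
  j=6: holds
Holds through j=6; largest k = 4.

4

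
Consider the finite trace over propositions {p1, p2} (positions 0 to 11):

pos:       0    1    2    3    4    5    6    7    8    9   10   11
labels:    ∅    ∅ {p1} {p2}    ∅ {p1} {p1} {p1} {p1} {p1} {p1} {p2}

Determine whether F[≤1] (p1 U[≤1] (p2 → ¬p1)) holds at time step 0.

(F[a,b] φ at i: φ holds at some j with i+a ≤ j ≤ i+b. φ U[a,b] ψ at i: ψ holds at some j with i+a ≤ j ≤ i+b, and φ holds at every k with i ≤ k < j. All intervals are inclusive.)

Check (p1 U[≤1] (p2 → ¬p1)) at each j in [0,1]:
  j=0: holds
  j=1: holds
Found at j=0 → formula holds.

True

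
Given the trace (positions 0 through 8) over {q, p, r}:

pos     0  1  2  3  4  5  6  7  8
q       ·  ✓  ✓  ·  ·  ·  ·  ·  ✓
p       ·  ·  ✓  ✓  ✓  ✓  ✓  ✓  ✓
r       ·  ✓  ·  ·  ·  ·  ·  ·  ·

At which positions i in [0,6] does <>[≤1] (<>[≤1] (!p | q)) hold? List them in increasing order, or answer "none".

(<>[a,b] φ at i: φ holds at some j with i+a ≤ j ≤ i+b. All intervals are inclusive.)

0, 1, 2, 6

Evaluate at each i in [0,6]:
  i=0: ✓ (witness j=0)
  i=1: ✓ (witness j=1)
  i=2: ✓ (witness j=2)
  i=3: ✗ (none in [3,4])
  i=4: ✗ (none in [4,5])
  i=5: ✗ (none in [5,6])
  i=6: ✓ (witness j=7)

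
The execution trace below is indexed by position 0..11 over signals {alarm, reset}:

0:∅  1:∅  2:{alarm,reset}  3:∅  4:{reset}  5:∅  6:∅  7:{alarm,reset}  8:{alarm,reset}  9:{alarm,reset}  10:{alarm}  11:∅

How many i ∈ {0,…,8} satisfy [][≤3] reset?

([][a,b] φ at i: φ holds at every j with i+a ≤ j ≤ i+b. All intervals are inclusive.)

Evaluate at each i in [0,8]:
  i=0: ✗ (fails at j=0)
  i=1: ✗ (fails at j=1)
  i=2: ✗ (fails at j=3)
  i=3: ✗ (fails at j=3)
  i=4: ✗ (fails at j=5)
  i=5: ✗ (fails at j=5)
  i=6: ✗ (fails at j=6)
  i=7: ✗ (fails at j=10)
  i=8: ✗ (fails at j=10)
Positions where it holds: {} → 0.

0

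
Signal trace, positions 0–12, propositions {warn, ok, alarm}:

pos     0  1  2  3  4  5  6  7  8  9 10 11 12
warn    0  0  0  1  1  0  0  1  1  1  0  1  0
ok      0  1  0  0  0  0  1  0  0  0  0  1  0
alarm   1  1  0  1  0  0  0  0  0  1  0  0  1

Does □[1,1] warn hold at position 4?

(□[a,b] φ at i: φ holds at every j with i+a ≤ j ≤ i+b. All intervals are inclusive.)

False

Check warn at every j in [5,5]:
  j=5: false
Fails at j=5 → formula fails.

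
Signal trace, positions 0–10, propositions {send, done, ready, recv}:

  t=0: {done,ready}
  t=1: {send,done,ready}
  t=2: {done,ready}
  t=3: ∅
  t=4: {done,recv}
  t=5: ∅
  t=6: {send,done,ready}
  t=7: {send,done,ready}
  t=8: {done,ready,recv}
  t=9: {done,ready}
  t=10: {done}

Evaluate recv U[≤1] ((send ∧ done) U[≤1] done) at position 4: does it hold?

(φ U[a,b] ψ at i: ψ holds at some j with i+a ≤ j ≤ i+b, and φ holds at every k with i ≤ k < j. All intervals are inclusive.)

Need some j in [4,5] with ((send ∧ done) U[≤1] done), and recv at every k in [4,j-1].
  j=4: ((send ∧ done) U[≤1] done) holds; no prefix to check → satisfied.

True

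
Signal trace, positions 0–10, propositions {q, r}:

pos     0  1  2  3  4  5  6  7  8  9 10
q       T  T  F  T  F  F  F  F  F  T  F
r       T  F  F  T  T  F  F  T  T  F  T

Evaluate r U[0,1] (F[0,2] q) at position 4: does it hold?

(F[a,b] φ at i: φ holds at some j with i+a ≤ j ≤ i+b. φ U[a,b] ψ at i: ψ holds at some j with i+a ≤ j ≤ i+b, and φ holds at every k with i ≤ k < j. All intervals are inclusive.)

Need some j in [4,5] with F[0,2] q, and r at every k in [4,j-1].
  j=4: F[0,2] q — fails (none in [4,6]).
  j=5: F[0,2] q — fails (none in [5,7]).
No j in the window works → until fails.

False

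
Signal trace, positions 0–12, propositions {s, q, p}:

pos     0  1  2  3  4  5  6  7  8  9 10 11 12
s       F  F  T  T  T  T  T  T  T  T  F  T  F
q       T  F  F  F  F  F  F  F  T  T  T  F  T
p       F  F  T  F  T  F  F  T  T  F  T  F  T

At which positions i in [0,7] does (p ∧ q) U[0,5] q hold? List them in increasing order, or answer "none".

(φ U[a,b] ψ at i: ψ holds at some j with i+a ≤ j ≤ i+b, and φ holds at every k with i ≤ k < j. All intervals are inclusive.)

0

Evaluate at each i in [0,7]:
  i=0: ✓ (rhs at j=0)
  i=1: ✗ (no rhs in [1,6])
  i=2: ✗ (no rhs in [2,7])
  i=3: ✗ (lhs fails at k=3 before rhs at j=8)
  i=4: ✗ (lhs fails at k=4 before rhs at j=8)
  i=5: ✗ (lhs fails at k=5 before rhs at j=8)
  i=6: ✗ (lhs fails at k=6 before rhs at j=8)
  i=7: ✗ (lhs fails at k=7 before rhs at j=8)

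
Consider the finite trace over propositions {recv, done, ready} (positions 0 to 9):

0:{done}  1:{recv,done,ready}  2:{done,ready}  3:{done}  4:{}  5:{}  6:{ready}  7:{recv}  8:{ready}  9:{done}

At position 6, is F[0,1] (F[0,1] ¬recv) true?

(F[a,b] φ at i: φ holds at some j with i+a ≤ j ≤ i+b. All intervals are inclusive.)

True

Check F[0,1] ¬recv at each j in [6,7]:
  j=6: holds (witness at 6)
  j=7: holds (witness at 8)
Found at j=6 → formula holds.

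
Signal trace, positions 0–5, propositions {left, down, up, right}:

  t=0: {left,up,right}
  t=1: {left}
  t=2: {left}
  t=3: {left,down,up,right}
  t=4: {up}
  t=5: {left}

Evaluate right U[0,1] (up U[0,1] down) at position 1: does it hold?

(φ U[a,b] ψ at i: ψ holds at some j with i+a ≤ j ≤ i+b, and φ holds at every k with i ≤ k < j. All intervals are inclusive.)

Need some j in [1,2] with (up U[0,1] down), and right at every k in [1,j-1].
  j=1: (up U[0,1] down) — fails.
  j=2: (up U[0,1] down) — fails.
No j in the window works → until fails.

No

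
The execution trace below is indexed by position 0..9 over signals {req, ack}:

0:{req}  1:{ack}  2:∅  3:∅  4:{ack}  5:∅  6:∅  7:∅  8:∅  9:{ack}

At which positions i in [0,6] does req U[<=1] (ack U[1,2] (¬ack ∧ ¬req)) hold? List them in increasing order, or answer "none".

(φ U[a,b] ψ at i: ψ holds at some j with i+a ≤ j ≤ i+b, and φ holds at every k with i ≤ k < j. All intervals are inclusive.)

Evaluate at each i in [0,6]:
  i=0: ✓ (rhs at j=1; lhs holds on [0,0])
  i=1: ✓ (rhs at j=1)
  i=2: ✗ (no rhs in [2,3])
  i=3: ✗ (lhs fails at k=3 before rhs at j=4)
  i=4: ✓ (rhs at j=4)
  i=5: ✗ (no rhs in [5,6])
  i=6: ✗ (no rhs in [6,7])

0, 1, 4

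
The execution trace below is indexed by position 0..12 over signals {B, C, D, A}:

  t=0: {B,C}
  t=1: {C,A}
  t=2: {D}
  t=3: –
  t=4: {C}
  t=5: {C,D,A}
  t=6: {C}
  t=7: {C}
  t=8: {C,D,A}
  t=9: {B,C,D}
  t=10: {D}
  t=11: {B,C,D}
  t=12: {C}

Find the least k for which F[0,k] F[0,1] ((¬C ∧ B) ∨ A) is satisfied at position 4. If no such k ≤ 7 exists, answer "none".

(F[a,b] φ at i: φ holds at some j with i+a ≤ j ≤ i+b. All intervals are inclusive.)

0

Scan j = 4,5,… for F[0,1] ((¬C ∧ B) ∨ A):
  j=4: holds
First hit at j=4, so smallest k = 4-4 = 0.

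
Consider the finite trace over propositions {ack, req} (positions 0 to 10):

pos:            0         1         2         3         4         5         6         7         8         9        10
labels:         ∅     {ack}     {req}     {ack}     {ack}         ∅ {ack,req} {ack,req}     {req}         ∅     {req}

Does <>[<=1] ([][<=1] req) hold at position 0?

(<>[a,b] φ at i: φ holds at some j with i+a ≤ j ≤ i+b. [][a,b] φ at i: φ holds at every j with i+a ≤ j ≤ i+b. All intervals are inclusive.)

Check [][<=1] req at each j in [0,1]:
  j=0: fails at 0
  j=1: fails at 1
No position in the window satisfies it → formula fails.

No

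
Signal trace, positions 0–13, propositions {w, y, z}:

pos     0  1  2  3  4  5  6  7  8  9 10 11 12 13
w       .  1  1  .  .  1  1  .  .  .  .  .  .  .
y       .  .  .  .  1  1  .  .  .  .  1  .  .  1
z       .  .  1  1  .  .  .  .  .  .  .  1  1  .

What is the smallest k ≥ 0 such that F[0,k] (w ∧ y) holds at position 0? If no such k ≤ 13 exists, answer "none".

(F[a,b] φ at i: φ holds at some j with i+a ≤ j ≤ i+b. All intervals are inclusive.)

5

Scan j = 0,1,… for (w ∧ y):
  j=0: fails
  j=1: fails
  j=2: fails
  j=3: fails
  j=4: fails
  j=5: holds
First hit at j=5, so smallest k = 5-0 = 5.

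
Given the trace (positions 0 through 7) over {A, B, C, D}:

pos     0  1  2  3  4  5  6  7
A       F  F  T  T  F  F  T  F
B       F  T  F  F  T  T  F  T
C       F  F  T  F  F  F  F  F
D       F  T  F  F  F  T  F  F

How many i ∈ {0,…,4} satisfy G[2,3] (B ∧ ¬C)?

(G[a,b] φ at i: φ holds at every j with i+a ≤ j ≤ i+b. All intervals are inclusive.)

1

Evaluate at each i in [0,4]:
  i=0: ✗ (fails at j=2)
  i=1: ✗ (fails at j=3)
  i=2: ✓ (all of [4,5])
  i=3: ✗ (fails at j=6)
  i=4: ✗ (fails at j=6)
Positions where it holds: {2} → 1.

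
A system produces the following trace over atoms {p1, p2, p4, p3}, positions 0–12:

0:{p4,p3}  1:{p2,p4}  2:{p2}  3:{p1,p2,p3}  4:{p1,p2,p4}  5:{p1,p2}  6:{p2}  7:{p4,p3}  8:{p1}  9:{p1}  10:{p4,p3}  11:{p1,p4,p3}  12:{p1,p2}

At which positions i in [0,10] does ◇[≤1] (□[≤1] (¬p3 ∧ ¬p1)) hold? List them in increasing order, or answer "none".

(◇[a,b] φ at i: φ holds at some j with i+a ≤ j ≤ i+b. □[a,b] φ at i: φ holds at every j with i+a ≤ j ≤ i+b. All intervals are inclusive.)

Evaluate at each i in [0,10]:
  i=0: ✓ (witness j=1)
  i=1: ✓ (witness j=1)
  i=2: ✗ (none in [2,3])
  i=3: ✗ (none in [3,4])
  i=4: ✗ (none in [4,5])
  i=5: ✗ (none in [5,6])
  i=6: ✗ (none in [6,7])
  i=7: ✗ (none in [7,8])
  i=8: ✗ (none in [8,9])
  i=9: ✗ (none in [9,10])
  i=10: ✗ (none in [10,11])

0, 1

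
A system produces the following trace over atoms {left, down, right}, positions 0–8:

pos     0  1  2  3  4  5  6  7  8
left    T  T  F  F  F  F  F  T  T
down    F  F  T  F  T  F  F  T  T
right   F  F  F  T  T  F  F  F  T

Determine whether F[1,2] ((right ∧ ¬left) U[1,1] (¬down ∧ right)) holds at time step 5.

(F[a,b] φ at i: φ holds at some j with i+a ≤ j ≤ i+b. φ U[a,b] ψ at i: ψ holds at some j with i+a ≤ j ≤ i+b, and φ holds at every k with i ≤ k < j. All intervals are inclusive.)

False

Check ((right ∧ ¬left) U[1,1] (¬down ∧ right)) at each j in [6,7]:
  j=6: fails
  j=7: fails
No position in the window satisfies it → formula fails.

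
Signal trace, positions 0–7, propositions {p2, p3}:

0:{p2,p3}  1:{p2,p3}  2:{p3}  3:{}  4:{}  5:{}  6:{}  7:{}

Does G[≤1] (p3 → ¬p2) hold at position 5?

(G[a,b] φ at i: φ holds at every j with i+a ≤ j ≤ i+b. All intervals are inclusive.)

Holds

Check (p3 → ¬p2) at every j in [5,6]:
  j=5: antecedent false → ✓
  j=6: antecedent false → ✓
All positions satisfy it → formula holds.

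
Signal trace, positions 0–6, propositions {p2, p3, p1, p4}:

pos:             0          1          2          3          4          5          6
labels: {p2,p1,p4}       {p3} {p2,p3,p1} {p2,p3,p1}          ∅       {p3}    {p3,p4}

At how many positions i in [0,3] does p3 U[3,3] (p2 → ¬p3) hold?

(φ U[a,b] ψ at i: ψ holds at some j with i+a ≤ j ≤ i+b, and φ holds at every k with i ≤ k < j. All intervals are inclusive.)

Evaluate at each i in [0,3]:
  i=0: ✗ (no rhs in [3,3])
  i=1: ✓ (rhs at j=4; lhs holds on [1,3])
  i=2: ✗ (lhs fails at k=4 before rhs at j=5)
  i=3: ✗ (lhs fails at k=4 before rhs at j=6)
Positions where it holds: {1} → 1.

1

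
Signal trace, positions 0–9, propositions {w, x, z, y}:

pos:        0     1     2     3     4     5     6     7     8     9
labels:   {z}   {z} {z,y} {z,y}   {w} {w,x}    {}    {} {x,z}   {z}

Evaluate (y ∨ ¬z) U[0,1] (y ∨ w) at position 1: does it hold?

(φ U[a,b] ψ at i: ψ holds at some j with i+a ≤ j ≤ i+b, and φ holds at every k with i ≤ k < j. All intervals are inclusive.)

Need some j in [1,2] with (y ∨ w), and (y ∨ ¬z) at every k in [1,j-1].
  j=1: (y ∨ w) false.
  j=2: (y ∨ w) holds, but (y ∨ ¬z) fails at k=1 → not this j.
No j in the window works → until fails.

No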